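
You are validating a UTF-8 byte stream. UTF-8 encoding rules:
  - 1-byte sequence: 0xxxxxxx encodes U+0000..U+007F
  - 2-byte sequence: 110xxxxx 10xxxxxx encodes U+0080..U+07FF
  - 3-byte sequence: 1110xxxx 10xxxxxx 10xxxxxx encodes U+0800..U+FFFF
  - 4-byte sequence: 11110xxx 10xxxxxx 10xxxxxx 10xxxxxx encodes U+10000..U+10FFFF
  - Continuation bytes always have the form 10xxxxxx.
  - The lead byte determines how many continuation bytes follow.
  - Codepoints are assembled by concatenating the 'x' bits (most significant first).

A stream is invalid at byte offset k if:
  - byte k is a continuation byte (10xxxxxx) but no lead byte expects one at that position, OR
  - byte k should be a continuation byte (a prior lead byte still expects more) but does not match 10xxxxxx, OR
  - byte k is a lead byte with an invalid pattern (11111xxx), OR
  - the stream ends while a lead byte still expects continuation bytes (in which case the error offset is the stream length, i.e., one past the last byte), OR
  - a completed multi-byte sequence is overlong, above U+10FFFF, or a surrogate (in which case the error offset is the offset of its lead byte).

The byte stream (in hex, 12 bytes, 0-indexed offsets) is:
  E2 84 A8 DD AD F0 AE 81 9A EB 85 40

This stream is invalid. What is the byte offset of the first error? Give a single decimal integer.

Answer: 11

Derivation:
Byte[0]=E2: 3-byte lead, need 2 cont bytes. acc=0x2
Byte[1]=84: continuation. acc=(acc<<6)|0x04=0x84
Byte[2]=A8: continuation. acc=(acc<<6)|0x28=0x2128
Completed: cp=U+2128 (starts at byte 0)
Byte[3]=DD: 2-byte lead, need 1 cont bytes. acc=0x1D
Byte[4]=AD: continuation. acc=(acc<<6)|0x2D=0x76D
Completed: cp=U+076D (starts at byte 3)
Byte[5]=F0: 4-byte lead, need 3 cont bytes. acc=0x0
Byte[6]=AE: continuation. acc=(acc<<6)|0x2E=0x2E
Byte[7]=81: continuation. acc=(acc<<6)|0x01=0xB81
Byte[8]=9A: continuation. acc=(acc<<6)|0x1A=0x2E05A
Completed: cp=U+2E05A (starts at byte 5)
Byte[9]=EB: 3-byte lead, need 2 cont bytes. acc=0xB
Byte[10]=85: continuation. acc=(acc<<6)|0x05=0x2C5
Byte[11]=40: expected 10xxxxxx continuation. INVALID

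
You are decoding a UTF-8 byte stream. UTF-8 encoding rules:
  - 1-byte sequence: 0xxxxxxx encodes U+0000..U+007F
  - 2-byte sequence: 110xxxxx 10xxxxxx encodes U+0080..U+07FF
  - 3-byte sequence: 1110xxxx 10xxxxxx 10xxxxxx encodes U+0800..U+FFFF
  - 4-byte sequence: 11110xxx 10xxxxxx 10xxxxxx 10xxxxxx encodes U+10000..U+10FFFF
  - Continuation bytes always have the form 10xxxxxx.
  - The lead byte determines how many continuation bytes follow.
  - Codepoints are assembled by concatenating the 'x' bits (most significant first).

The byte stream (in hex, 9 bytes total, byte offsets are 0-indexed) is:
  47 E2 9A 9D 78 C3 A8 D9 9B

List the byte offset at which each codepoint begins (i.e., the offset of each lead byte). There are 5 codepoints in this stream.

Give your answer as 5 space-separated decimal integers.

Answer: 0 1 4 5 7

Derivation:
Byte[0]=47: 1-byte ASCII. cp=U+0047
Byte[1]=E2: 3-byte lead, need 2 cont bytes. acc=0x2
Byte[2]=9A: continuation. acc=(acc<<6)|0x1A=0x9A
Byte[3]=9D: continuation. acc=(acc<<6)|0x1D=0x269D
Completed: cp=U+269D (starts at byte 1)
Byte[4]=78: 1-byte ASCII. cp=U+0078
Byte[5]=C3: 2-byte lead, need 1 cont bytes. acc=0x3
Byte[6]=A8: continuation. acc=(acc<<6)|0x28=0xE8
Completed: cp=U+00E8 (starts at byte 5)
Byte[7]=D9: 2-byte lead, need 1 cont bytes. acc=0x19
Byte[8]=9B: continuation. acc=(acc<<6)|0x1B=0x65B
Completed: cp=U+065B (starts at byte 7)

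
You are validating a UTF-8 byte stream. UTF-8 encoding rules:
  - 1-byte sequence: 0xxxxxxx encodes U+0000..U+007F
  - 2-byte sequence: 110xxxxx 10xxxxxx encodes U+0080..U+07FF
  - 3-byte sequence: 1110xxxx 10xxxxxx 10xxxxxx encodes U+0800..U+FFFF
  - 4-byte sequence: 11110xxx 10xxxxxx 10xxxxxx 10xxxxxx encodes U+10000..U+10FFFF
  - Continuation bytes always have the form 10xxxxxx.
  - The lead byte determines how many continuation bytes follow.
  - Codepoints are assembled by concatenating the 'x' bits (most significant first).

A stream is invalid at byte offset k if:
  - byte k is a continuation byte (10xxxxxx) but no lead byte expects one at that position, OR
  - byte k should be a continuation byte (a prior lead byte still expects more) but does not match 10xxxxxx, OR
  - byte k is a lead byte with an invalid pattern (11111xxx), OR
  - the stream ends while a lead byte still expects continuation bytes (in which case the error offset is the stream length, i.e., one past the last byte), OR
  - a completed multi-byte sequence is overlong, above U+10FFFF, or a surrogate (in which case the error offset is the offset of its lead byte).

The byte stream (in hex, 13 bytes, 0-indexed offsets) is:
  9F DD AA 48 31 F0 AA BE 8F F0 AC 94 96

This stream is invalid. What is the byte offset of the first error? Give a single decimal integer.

Byte[0]=9F: INVALID lead byte (not 0xxx/110x/1110/11110)

Answer: 0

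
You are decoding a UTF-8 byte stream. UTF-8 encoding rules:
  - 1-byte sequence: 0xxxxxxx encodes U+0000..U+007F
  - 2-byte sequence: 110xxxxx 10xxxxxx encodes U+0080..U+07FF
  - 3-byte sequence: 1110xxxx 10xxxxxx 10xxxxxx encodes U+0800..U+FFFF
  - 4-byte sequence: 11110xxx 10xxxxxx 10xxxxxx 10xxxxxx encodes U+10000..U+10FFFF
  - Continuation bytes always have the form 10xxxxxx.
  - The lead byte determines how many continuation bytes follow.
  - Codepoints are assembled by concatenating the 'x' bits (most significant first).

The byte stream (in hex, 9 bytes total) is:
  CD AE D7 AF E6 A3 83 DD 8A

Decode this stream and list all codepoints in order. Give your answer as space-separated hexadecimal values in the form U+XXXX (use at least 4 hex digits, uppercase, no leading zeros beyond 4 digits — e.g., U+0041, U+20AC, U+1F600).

Byte[0]=CD: 2-byte lead, need 1 cont bytes. acc=0xD
Byte[1]=AE: continuation. acc=(acc<<6)|0x2E=0x36E
Completed: cp=U+036E (starts at byte 0)
Byte[2]=D7: 2-byte lead, need 1 cont bytes. acc=0x17
Byte[3]=AF: continuation. acc=(acc<<6)|0x2F=0x5EF
Completed: cp=U+05EF (starts at byte 2)
Byte[4]=E6: 3-byte lead, need 2 cont bytes. acc=0x6
Byte[5]=A3: continuation. acc=(acc<<6)|0x23=0x1A3
Byte[6]=83: continuation. acc=(acc<<6)|0x03=0x68C3
Completed: cp=U+68C3 (starts at byte 4)
Byte[7]=DD: 2-byte lead, need 1 cont bytes. acc=0x1D
Byte[8]=8A: continuation. acc=(acc<<6)|0x0A=0x74A
Completed: cp=U+074A (starts at byte 7)

Answer: U+036E U+05EF U+68C3 U+074A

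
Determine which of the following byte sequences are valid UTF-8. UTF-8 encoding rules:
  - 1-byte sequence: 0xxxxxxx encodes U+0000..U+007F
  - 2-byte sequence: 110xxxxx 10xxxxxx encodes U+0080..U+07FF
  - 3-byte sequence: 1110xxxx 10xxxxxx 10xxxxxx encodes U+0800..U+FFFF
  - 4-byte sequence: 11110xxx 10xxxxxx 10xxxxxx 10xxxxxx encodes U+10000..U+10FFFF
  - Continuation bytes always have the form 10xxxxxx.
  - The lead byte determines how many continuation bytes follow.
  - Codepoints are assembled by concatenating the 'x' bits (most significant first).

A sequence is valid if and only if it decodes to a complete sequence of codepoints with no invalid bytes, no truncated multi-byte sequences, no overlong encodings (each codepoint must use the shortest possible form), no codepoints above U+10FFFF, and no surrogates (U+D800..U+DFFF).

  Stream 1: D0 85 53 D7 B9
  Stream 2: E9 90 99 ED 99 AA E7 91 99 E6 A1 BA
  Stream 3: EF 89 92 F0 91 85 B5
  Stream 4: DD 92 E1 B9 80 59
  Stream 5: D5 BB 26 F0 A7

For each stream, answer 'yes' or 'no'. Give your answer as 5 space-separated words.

Stream 1: decodes cleanly. VALID
Stream 2: decodes cleanly. VALID
Stream 3: decodes cleanly. VALID
Stream 4: decodes cleanly. VALID
Stream 5: error at byte offset 5. INVALID

Answer: yes yes yes yes no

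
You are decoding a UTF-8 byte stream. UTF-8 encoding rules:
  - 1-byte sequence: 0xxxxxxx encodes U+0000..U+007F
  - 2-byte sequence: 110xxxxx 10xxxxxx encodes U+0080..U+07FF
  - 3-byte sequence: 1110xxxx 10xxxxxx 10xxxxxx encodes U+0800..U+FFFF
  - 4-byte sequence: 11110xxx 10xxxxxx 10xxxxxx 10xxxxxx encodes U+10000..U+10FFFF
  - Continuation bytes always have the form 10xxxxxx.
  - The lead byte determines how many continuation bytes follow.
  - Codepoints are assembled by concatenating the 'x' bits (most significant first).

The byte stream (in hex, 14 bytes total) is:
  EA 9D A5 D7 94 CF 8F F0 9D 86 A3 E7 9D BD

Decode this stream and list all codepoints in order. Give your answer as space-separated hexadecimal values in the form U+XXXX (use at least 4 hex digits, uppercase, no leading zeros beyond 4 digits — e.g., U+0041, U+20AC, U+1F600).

Byte[0]=EA: 3-byte lead, need 2 cont bytes. acc=0xA
Byte[1]=9D: continuation. acc=(acc<<6)|0x1D=0x29D
Byte[2]=A5: continuation. acc=(acc<<6)|0x25=0xA765
Completed: cp=U+A765 (starts at byte 0)
Byte[3]=D7: 2-byte lead, need 1 cont bytes. acc=0x17
Byte[4]=94: continuation. acc=(acc<<6)|0x14=0x5D4
Completed: cp=U+05D4 (starts at byte 3)
Byte[5]=CF: 2-byte lead, need 1 cont bytes. acc=0xF
Byte[6]=8F: continuation. acc=(acc<<6)|0x0F=0x3CF
Completed: cp=U+03CF (starts at byte 5)
Byte[7]=F0: 4-byte lead, need 3 cont bytes. acc=0x0
Byte[8]=9D: continuation. acc=(acc<<6)|0x1D=0x1D
Byte[9]=86: continuation. acc=(acc<<6)|0x06=0x746
Byte[10]=A3: continuation. acc=(acc<<6)|0x23=0x1D1A3
Completed: cp=U+1D1A3 (starts at byte 7)
Byte[11]=E7: 3-byte lead, need 2 cont bytes. acc=0x7
Byte[12]=9D: continuation. acc=(acc<<6)|0x1D=0x1DD
Byte[13]=BD: continuation. acc=(acc<<6)|0x3D=0x777D
Completed: cp=U+777D (starts at byte 11)

Answer: U+A765 U+05D4 U+03CF U+1D1A3 U+777D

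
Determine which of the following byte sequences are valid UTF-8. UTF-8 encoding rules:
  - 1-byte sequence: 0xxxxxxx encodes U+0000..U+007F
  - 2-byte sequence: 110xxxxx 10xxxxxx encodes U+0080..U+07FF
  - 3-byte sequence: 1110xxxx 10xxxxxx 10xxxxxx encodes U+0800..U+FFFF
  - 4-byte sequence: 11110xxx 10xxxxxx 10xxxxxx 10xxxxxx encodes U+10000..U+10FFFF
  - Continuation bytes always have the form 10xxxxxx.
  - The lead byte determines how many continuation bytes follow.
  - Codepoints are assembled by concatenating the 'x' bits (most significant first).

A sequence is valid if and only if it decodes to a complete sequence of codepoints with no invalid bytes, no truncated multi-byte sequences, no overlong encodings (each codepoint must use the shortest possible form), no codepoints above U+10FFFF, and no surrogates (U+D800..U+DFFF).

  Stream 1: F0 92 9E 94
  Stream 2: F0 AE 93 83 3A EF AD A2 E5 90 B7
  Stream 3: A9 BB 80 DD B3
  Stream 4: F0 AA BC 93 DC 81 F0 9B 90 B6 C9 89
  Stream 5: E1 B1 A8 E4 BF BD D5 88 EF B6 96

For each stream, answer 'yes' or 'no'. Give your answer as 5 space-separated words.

Answer: yes yes no yes yes

Derivation:
Stream 1: decodes cleanly. VALID
Stream 2: decodes cleanly. VALID
Stream 3: error at byte offset 0. INVALID
Stream 4: decodes cleanly. VALID
Stream 5: decodes cleanly. VALID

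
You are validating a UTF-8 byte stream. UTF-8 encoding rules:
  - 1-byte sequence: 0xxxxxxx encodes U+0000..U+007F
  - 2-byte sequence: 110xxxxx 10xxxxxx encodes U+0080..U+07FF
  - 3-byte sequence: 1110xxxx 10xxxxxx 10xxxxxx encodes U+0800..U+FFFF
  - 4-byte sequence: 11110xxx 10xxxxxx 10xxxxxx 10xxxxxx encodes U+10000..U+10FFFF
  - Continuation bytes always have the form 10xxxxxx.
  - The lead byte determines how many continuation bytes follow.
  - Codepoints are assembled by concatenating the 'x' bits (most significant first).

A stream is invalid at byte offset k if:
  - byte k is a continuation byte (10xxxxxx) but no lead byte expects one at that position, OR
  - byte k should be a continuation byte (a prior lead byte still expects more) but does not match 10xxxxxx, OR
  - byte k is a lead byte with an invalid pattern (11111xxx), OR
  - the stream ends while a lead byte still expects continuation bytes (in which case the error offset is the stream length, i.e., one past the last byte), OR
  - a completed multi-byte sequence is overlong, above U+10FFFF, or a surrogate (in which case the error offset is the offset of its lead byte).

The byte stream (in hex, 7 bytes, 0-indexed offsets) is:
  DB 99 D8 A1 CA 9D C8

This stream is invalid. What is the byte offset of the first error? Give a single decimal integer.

Byte[0]=DB: 2-byte lead, need 1 cont bytes. acc=0x1B
Byte[1]=99: continuation. acc=(acc<<6)|0x19=0x6D9
Completed: cp=U+06D9 (starts at byte 0)
Byte[2]=D8: 2-byte lead, need 1 cont bytes. acc=0x18
Byte[3]=A1: continuation. acc=(acc<<6)|0x21=0x621
Completed: cp=U+0621 (starts at byte 2)
Byte[4]=CA: 2-byte lead, need 1 cont bytes. acc=0xA
Byte[5]=9D: continuation. acc=(acc<<6)|0x1D=0x29D
Completed: cp=U+029D (starts at byte 4)
Byte[6]=C8: 2-byte lead, need 1 cont bytes. acc=0x8
Byte[7]: stream ended, expected continuation. INVALID

Answer: 7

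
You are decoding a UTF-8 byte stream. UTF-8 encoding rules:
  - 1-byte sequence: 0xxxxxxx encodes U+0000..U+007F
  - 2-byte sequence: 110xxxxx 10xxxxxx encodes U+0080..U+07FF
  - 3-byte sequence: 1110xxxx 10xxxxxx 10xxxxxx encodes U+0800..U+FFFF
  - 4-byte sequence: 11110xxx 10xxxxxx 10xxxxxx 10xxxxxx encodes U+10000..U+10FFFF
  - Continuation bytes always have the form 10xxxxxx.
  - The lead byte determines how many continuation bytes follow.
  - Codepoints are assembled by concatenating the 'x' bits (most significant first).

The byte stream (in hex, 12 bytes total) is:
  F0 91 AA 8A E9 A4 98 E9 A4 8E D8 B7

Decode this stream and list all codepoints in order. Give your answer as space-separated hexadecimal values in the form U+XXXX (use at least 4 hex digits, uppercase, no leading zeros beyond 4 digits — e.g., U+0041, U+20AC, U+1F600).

Answer: U+11A8A U+9918 U+990E U+0637

Derivation:
Byte[0]=F0: 4-byte lead, need 3 cont bytes. acc=0x0
Byte[1]=91: continuation. acc=(acc<<6)|0x11=0x11
Byte[2]=AA: continuation. acc=(acc<<6)|0x2A=0x46A
Byte[3]=8A: continuation. acc=(acc<<6)|0x0A=0x11A8A
Completed: cp=U+11A8A (starts at byte 0)
Byte[4]=E9: 3-byte lead, need 2 cont bytes. acc=0x9
Byte[5]=A4: continuation. acc=(acc<<6)|0x24=0x264
Byte[6]=98: continuation. acc=(acc<<6)|0x18=0x9918
Completed: cp=U+9918 (starts at byte 4)
Byte[7]=E9: 3-byte lead, need 2 cont bytes. acc=0x9
Byte[8]=A4: continuation. acc=(acc<<6)|0x24=0x264
Byte[9]=8E: continuation. acc=(acc<<6)|0x0E=0x990E
Completed: cp=U+990E (starts at byte 7)
Byte[10]=D8: 2-byte lead, need 1 cont bytes. acc=0x18
Byte[11]=B7: continuation. acc=(acc<<6)|0x37=0x637
Completed: cp=U+0637 (starts at byte 10)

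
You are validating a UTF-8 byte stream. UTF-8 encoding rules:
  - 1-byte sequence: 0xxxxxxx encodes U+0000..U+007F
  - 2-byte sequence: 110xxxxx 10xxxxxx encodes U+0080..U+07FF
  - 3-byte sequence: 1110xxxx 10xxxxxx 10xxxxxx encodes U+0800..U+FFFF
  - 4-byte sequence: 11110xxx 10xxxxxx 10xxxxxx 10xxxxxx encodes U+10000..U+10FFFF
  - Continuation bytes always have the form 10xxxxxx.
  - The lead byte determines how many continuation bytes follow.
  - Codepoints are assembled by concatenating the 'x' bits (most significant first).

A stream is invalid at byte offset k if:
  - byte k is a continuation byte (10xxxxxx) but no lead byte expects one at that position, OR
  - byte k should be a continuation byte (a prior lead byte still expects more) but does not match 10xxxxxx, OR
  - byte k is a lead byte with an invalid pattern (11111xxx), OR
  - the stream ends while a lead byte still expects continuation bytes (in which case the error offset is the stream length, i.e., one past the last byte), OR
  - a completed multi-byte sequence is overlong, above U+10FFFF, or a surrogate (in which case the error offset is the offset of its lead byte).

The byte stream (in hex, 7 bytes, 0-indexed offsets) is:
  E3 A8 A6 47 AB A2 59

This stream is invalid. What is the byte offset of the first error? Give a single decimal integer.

Byte[0]=E3: 3-byte lead, need 2 cont bytes. acc=0x3
Byte[1]=A8: continuation. acc=(acc<<6)|0x28=0xE8
Byte[2]=A6: continuation. acc=(acc<<6)|0x26=0x3A26
Completed: cp=U+3A26 (starts at byte 0)
Byte[3]=47: 1-byte ASCII. cp=U+0047
Byte[4]=AB: INVALID lead byte (not 0xxx/110x/1110/11110)

Answer: 4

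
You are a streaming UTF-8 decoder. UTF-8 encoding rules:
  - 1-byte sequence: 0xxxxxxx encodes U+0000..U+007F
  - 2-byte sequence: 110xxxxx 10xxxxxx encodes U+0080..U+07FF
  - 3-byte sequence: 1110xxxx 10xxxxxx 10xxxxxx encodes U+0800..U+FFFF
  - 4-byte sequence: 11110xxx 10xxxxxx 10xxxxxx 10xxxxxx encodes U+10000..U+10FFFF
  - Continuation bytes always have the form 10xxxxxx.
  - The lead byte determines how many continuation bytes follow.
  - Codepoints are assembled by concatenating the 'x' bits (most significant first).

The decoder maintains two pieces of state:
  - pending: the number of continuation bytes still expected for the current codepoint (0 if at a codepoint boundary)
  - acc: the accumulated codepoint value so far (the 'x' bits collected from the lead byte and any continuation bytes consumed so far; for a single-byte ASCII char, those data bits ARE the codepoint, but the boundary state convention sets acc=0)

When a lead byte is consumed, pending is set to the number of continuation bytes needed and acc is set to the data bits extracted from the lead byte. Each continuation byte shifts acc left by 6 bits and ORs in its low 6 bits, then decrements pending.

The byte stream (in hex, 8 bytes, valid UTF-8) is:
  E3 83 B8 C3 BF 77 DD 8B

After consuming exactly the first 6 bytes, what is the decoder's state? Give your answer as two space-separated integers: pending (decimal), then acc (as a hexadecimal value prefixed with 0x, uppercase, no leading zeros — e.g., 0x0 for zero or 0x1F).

Byte[0]=E3: 3-byte lead. pending=2, acc=0x3
Byte[1]=83: continuation. acc=(acc<<6)|0x03=0xC3, pending=1
Byte[2]=B8: continuation. acc=(acc<<6)|0x38=0x30F8, pending=0
Byte[3]=C3: 2-byte lead. pending=1, acc=0x3
Byte[4]=BF: continuation. acc=(acc<<6)|0x3F=0xFF, pending=0
Byte[5]=77: 1-byte. pending=0, acc=0x0

Answer: 0 0x0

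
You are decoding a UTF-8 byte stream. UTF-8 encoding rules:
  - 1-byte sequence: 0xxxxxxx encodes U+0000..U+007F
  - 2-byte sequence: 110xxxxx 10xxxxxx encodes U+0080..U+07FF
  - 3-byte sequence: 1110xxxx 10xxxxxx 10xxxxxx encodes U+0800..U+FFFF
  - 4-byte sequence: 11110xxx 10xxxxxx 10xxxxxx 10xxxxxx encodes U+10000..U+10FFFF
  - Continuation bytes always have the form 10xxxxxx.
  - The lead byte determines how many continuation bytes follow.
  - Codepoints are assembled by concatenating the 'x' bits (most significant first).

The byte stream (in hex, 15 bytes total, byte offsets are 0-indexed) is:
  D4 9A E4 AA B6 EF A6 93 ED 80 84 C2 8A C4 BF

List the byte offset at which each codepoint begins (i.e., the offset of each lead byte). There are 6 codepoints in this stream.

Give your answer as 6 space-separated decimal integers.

Byte[0]=D4: 2-byte lead, need 1 cont bytes. acc=0x14
Byte[1]=9A: continuation. acc=(acc<<6)|0x1A=0x51A
Completed: cp=U+051A (starts at byte 0)
Byte[2]=E4: 3-byte lead, need 2 cont bytes. acc=0x4
Byte[3]=AA: continuation. acc=(acc<<6)|0x2A=0x12A
Byte[4]=B6: continuation. acc=(acc<<6)|0x36=0x4AB6
Completed: cp=U+4AB6 (starts at byte 2)
Byte[5]=EF: 3-byte lead, need 2 cont bytes. acc=0xF
Byte[6]=A6: continuation. acc=(acc<<6)|0x26=0x3E6
Byte[7]=93: continuation. acc=(acc<<6)|0x13=0xF993
Completed: cp=U+F993 (starts at byte 5)
Byte[8]=ED: 3-byte lead, need 2 cont bytes. acc=0xD
Byte[9]=80: continuation. acc=(acc<<6)|0x00=0x340
Byte[10]=84: continuation. acc=(acc<<6)|0x04=0xD004
Completed: cp=U+D004 (starts at byte 8)
Byte[11]=C2: 2-byte lead, need 1 cont bytes. acc=0x2
Byte[12]=8A: continuation. acc=(acc<<6)|0x0A=0x8A
Completed: cp=U+008A (starts at byte 11)
Byte[13]=C4: 2-byte lead, need 1 cont bytes. acc=0x4
Byte[14]=BF: continuation. acc=(acc<<6)|0x3F=0x13F
Completed: cp=U+013F (starts at byte 13)

Answer: 0 2 5 8 11 13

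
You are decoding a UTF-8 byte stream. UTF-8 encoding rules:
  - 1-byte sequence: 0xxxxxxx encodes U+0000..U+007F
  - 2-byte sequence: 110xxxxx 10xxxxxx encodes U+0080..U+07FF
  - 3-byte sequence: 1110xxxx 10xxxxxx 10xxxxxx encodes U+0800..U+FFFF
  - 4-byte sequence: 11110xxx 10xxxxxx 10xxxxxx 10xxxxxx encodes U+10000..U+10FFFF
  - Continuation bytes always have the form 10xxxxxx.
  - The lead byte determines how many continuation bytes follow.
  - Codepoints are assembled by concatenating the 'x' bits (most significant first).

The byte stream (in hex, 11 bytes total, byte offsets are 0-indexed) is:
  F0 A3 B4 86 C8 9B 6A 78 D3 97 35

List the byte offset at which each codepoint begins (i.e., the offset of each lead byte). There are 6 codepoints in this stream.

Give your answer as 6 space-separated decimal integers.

Answer: 0 4 6 7 8 10

Derivation:
Byte[0]=F0: 4-byte lead, need 3 cont bytes. acc=0x0
Byte[1]=A3: continuation. acc=(acc<<6)|0x23=0x23
Byte[2]=B4: continuation. acc=(acc<<6)|0x34=0x8F4
Byte[3]=86: continuation. acc=(acc<<6)|0x06=0x23D06
Completed: cp=U+23D06 (starts at byte 0)
Byte[4]=C8: 2-byte lead, need 1 cont bytes. acc=0x8
Byte[5]=9B: continuation. acc=(acc<<6)|0x1B=0x21B
Completed: cp=U+021B (starts at byte 4)
Byte[6]=6A: 1-byte ASCII. cp=U+006A
Byte[7]=78: 1-byte ASCII. cp=U+0078
Byte[8]=D3: 2-byte lead, need 1 cont bytes. acc=0x13
Byte[9]=97: continuation. acc=(acc<<6)|0x17=0x4D7
Completed: cp=U+04D7 (starts at byte 8)
Byte[10]=35: 1-byte ASCII. cp=U+0035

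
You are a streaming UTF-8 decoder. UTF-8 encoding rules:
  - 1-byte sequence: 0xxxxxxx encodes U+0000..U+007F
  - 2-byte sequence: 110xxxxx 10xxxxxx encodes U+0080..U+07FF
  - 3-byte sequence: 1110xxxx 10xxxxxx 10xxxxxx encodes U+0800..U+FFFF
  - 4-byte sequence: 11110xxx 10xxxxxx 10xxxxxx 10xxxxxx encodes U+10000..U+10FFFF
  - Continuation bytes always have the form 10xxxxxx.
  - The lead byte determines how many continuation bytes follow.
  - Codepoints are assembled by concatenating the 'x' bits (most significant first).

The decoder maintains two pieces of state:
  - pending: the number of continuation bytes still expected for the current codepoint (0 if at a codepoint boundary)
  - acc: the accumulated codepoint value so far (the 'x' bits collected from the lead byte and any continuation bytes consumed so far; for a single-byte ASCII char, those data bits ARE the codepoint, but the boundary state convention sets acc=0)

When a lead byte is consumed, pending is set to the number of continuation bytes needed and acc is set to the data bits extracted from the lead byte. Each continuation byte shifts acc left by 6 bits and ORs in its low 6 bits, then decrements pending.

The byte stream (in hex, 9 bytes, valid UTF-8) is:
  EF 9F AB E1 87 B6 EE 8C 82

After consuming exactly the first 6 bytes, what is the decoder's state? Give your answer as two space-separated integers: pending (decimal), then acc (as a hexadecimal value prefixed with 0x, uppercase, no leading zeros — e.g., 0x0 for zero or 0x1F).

Byte[0]=EF: 3-byte lead. pending=2, acc=0xF
Byte[1]=9F: continuation. acc=(acc<<6)|0x1F=0x3DF, pending=1
Byte[2]=AB: continuation. acc=(acc<<6)|0x2B=0xF7EB, pending=0
Byte[3]=E1: 3-byte lead. pending=2, acc=0x1
Byte[4]=87: continuation. acc=(acc<<6)|0x07=0x47, pending=1
Byte[5]=B6: continuation. acc=(acc<<6)|0x36=0x11F6, pending=0

Answer: 0 0x11F6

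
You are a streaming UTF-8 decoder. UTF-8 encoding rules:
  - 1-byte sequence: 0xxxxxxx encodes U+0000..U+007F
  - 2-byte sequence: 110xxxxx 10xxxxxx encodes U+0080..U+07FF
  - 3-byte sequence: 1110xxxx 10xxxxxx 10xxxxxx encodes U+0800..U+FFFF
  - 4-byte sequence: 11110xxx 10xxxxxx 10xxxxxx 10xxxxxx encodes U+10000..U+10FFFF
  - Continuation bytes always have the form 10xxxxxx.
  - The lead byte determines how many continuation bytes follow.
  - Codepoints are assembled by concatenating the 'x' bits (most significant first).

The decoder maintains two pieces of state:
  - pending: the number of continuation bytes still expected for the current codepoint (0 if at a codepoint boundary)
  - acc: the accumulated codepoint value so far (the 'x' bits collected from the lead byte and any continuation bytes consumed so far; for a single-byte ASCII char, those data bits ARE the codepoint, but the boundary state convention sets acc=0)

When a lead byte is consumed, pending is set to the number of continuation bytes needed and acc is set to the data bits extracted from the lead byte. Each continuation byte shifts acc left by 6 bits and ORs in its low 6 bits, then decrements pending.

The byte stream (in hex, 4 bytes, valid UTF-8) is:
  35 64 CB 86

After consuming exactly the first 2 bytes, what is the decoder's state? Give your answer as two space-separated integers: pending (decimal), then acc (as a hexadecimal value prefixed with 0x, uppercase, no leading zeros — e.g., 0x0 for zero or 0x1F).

Byte[0]=35: 1-byte. pending=0, acc=0x0
Byte[1]=64: 1-byte. pending=0, acc=0x0

Answer: 0 0x0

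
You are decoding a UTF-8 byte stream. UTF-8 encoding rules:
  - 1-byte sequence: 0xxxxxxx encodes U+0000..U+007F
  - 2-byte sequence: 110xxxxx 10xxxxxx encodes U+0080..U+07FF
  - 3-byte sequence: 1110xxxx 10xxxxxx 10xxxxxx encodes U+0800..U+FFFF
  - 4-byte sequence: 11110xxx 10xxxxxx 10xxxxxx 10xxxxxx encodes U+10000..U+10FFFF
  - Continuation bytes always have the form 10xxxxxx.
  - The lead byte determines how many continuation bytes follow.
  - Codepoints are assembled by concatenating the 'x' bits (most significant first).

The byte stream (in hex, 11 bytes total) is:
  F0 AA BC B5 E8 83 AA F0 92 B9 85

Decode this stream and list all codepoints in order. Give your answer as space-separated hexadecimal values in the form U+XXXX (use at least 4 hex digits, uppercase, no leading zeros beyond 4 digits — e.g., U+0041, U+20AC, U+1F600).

Byte[0]=F0: 4-byte lead, need 3 cont bytes. acc=0x0
Byte[1]=AA: continuation. acc=(acc<<6)|0x2A=0x2A
Byte[2]=BC: continuation. acc=(acc<<6)|0x3C=0xABC
Byte[3]=B5: continuation. acc=(acc<<6)|0x35=0x2AF35
Completed: cp=U+2AF35 (starts at byte 0)
Byte[4]=E8: 3-byte lead, need 2 cont bytes. acc=0x8
Byte[5]=83: continuation. acc=(acc<<6)|0x03=0x203
Byte[6]=AA: continuation. acc=(acc<<6)|0x2A=0x80EA
Completed: cp=U+80EA (starts at byte 4)
Byte[7]=F0: 4-byte lead, need 3 cont bytes. acc=0x0
Byte[8]=92: continuation. acc=(acc<<6)|0x12=0x12
Byte[9]=B9: continuation. acc=(acc<<6)|0x39=0x4B9
Byte[10]=85: continuation. acc=(acc<<6)|0x05=0x12E45
Completed: cp=U+12E45 (starts at byte 7)

Answer: U+2AF35 U+80EA U+12E45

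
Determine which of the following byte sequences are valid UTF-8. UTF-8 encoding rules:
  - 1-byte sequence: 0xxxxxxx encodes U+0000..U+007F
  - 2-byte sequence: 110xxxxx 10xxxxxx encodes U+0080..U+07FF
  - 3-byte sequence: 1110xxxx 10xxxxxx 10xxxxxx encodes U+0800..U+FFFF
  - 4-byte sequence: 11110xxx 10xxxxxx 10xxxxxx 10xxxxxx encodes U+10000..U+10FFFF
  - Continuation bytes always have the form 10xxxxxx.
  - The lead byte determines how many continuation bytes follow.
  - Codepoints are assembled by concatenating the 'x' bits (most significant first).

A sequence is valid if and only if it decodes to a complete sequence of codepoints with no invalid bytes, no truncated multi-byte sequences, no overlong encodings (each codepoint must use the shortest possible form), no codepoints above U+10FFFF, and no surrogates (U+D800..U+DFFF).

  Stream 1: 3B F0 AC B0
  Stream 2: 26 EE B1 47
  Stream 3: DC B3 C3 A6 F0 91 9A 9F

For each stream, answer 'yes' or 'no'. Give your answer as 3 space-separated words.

Answer: no no yes

Derivation:
Stream 1: error at byte offset 4. INVALID
Stream 2: error at byte offset 3. INVALID
Stream 3: decodes cleanly. VALID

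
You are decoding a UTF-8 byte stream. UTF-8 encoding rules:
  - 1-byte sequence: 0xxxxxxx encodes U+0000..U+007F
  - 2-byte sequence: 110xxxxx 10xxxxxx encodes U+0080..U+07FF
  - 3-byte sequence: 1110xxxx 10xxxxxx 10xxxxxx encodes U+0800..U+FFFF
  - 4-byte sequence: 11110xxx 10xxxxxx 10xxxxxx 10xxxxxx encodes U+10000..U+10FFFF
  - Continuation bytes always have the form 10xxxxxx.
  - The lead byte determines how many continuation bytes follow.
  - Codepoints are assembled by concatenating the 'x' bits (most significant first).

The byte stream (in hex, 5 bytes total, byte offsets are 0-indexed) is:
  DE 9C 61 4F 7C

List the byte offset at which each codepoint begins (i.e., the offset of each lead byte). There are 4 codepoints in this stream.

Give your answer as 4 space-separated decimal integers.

Byte[0]=DE: 2-byte lead, need 1 cont bytes. acc=0x1E
Byte[1]=9C: continuation. acc=(acc<<6)|0x1C=0x79C
Completed: cp=U+079C (starts at byte 0)
Byte[2]=61: 1-byte ASCII. cp=U+0061
Byte[3]=4F: 1-byte ASCII. cp=U+004F
Byte[4]=7C: 1-byte ASCII. cp=U+007C

Answer: 0 2 3 4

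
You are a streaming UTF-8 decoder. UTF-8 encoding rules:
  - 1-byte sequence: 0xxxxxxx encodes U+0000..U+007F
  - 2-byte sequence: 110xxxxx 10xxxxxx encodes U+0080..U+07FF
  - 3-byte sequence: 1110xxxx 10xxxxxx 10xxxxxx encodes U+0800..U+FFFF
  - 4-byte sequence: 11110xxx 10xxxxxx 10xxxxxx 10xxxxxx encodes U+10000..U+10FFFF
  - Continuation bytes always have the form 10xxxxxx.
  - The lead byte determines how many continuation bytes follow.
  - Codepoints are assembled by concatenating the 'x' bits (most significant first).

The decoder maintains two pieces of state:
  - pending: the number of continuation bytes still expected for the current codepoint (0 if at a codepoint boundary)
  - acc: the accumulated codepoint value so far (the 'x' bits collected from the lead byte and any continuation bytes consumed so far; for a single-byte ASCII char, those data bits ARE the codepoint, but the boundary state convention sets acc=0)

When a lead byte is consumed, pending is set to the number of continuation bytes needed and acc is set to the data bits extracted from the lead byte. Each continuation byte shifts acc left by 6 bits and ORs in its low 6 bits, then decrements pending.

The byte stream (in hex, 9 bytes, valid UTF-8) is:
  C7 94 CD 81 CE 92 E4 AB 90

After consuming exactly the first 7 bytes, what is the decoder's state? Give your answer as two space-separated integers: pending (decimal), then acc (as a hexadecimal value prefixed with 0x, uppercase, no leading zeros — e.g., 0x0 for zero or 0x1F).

Byte[0]=C7: 2-byte lead. pending=1, acc=0x7
Byte[1]=94: continuation. acc=(acc<<6)|0x14=0x1D4, pending=0
Byte[2]=CD: 2-byte lead. pending=1, acc=0xD
Byte[3]=81: continuation. acc=(acc<<6)|0x01=0x341, pending=0
Byte[4]=CE: 2-byte lead. pending=1, acc=0xE
Byte[5]=92: continuation. acc=(acc<<6)|0x12=0x392, pending=0
Byte[6]=E4: 3-byte lead. pending=2, acc=0x4

Answer: 2 0x4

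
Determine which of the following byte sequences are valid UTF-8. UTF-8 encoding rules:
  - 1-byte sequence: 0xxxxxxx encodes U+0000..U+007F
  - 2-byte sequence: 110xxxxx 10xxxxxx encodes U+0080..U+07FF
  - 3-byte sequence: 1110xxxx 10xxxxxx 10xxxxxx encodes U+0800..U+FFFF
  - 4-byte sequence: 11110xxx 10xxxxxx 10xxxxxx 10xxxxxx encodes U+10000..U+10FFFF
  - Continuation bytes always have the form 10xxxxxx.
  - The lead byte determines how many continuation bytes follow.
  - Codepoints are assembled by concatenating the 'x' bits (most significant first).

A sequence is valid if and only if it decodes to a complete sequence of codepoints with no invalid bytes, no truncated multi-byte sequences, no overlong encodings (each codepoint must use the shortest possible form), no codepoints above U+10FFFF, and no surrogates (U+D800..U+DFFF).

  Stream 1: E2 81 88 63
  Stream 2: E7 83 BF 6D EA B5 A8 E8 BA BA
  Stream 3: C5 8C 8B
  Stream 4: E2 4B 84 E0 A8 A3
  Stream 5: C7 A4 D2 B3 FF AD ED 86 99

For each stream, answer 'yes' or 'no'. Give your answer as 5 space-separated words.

Answer: yes yes no no no

Derivation:
Stream 1: decodes cleanly. VALID
Stream 2: decodes cleanly. VALID
Stream 3: error at byte offset 2. INVALID
Stream 4: error at byte offset 1. INVALID
Stream 5: error at byte offset 4. INVALID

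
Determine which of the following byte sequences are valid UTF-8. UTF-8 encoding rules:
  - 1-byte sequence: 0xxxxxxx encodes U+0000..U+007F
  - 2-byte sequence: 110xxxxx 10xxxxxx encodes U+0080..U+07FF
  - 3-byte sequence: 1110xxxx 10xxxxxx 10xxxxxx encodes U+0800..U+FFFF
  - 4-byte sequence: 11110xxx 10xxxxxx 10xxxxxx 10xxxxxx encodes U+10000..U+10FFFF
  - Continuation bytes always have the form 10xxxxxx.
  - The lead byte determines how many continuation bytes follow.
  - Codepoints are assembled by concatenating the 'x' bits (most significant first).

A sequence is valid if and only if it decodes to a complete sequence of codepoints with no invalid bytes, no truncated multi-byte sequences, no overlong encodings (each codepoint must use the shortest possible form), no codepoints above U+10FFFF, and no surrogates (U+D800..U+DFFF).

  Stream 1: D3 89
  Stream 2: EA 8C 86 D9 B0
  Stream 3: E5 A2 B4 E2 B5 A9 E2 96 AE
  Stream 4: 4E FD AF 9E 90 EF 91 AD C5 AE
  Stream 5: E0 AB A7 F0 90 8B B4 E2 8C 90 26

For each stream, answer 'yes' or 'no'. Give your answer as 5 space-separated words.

Answer: yes yes yes no yes

Derivation:
Stream 1: decodes cleanly. VALID
Stream 2: decodes cleanly. VALID
Stream 3: decodes cleanly. VALID
Stream 4: error at byte offset 1. INVALID
Stream 5: decodes cleanly. VALID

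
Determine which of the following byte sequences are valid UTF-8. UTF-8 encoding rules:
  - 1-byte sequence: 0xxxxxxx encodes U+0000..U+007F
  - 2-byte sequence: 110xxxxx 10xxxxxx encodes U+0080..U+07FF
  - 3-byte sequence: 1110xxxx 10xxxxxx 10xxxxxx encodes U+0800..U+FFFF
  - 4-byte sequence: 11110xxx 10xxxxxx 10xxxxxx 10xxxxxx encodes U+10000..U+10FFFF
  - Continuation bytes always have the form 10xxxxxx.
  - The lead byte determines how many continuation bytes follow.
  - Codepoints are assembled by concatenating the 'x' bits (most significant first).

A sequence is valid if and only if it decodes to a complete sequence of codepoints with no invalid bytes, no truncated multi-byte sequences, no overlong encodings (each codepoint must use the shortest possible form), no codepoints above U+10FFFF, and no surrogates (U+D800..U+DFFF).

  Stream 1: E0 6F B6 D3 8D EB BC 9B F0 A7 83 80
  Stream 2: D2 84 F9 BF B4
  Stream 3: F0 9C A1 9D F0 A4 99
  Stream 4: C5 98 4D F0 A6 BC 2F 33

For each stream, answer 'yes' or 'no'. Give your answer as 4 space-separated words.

Answer: no no no no

Derivation:
Stream 1: error at byte offset 1. INVALID
Stream 2: error at byte offset 2. INVALID
Stream 3: error at byte offset 7. INVALID
Stream 4: error at byte offset 6. INVALID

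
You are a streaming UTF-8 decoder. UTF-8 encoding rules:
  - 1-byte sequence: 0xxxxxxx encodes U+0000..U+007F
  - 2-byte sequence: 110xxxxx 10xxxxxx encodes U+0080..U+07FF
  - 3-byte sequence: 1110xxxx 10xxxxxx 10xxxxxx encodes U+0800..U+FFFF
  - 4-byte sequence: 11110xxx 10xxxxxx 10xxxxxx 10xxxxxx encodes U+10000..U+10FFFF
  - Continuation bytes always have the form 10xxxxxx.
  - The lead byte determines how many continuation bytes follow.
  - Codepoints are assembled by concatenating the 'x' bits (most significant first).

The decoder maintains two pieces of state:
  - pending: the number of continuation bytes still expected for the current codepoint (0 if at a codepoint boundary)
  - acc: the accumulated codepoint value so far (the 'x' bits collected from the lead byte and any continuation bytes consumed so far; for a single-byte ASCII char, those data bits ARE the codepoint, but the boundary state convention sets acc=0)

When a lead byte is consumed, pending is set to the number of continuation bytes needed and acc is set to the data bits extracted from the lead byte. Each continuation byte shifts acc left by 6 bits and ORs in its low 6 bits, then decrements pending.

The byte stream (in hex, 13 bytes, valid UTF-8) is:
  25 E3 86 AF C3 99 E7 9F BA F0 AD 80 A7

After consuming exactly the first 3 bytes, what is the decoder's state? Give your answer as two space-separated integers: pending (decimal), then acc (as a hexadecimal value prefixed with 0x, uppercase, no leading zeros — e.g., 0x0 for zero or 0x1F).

Byte[0]=25: 1-byte. pending=0, acc=0x0
Byte[1]=E3: 3-byte lead. pending=2, acc=0x3
Byte[2]=86: continuation. acc=(acc<<6)|0x06=0xC6, pending=1

Answer: 1 0xC6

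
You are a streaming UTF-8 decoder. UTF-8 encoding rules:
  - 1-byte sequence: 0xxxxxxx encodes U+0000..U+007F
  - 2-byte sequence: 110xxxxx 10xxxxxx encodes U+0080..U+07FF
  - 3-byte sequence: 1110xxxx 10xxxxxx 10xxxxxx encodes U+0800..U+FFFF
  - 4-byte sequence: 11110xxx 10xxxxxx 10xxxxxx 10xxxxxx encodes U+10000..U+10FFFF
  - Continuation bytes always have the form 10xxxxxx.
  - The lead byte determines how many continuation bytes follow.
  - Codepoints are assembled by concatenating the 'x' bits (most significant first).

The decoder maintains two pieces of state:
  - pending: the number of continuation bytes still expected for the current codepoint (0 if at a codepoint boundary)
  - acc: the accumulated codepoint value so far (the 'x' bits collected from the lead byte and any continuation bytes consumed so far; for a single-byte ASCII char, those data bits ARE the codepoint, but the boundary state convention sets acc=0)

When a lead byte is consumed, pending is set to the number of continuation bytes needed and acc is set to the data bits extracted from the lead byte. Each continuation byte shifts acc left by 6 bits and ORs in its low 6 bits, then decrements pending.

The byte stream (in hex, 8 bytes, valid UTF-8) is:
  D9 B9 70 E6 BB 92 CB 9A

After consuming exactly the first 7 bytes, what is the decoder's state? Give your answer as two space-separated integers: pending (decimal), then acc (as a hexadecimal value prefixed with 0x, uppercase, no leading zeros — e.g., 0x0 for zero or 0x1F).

Byte[0]=D9: 2-byte lead. pending=1, acc=0x19
Byte[1]=B9: continuation. acc=(acc<<6)|0x39=0x679, pending=0
Byte[2]=70: 1-byte. pending=0, acc=0x0
Byte[3]=E6: 3-byte lead. pending=2, acc=0x6
Byte[4]=BB: continuation. acc=(acc<<6)|0x3B=0x1BB, pending=1
Byte[5]=92: continuation. acc=(acc<<6)|0x12=0x6ED2, pending=0
Byte[6]=CB: 2-byte lead. pending=1, acc=0xB

Answer: 1 0xB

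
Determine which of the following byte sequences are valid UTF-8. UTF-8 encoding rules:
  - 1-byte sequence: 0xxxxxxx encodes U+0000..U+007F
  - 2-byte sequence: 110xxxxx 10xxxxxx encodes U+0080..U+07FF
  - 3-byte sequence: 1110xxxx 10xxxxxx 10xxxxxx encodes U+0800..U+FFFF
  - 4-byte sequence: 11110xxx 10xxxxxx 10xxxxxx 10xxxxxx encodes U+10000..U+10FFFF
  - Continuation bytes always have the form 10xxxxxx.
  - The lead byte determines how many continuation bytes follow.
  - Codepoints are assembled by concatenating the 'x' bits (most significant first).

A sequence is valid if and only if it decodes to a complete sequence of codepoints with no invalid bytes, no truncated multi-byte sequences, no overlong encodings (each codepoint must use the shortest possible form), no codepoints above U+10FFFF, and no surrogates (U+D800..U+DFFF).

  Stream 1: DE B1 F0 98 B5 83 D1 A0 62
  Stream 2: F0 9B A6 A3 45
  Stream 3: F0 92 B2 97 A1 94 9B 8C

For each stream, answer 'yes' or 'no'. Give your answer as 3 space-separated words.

Stream 1: decodes cleanly. VALID
Stream 2: decodes cleanly. VALID
Stream 3: error at byte offset 4. INVALID

Answer: yes yes no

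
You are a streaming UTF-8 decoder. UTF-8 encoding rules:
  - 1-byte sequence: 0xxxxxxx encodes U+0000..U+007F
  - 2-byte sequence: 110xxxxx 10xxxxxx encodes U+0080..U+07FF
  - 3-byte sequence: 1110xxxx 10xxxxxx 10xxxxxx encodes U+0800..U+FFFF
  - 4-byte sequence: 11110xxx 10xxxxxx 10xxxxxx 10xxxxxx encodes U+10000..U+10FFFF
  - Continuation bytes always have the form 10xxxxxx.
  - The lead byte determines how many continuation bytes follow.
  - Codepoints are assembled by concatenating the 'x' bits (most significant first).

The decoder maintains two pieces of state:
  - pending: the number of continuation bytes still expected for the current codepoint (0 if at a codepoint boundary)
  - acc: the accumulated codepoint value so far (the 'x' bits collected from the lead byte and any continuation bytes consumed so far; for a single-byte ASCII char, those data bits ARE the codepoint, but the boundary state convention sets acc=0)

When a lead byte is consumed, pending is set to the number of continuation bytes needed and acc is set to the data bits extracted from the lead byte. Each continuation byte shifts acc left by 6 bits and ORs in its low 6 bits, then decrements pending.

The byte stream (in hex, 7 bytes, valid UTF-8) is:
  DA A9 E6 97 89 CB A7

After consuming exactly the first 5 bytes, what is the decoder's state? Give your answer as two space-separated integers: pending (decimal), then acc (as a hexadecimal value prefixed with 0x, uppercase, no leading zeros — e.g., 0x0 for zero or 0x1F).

Answer: 0 0x65C9

Derivation:
Byte[0]=DA: 2-byte lead. pending=1, acc=0x1A
Byte[1]=A9: continuation. acc=(acc<<6)|0x29=0x6A9, pending=0
Byte[2]=E6: 3-byte lead. pending=2, acc=0x6
Byte[3]=97: continuation. acc=(acc<<6)|0x17=0x197, pending=1
Byte[4]=89: continuation. acc=(acc<<6)|0x09=0x65C9, pending=0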